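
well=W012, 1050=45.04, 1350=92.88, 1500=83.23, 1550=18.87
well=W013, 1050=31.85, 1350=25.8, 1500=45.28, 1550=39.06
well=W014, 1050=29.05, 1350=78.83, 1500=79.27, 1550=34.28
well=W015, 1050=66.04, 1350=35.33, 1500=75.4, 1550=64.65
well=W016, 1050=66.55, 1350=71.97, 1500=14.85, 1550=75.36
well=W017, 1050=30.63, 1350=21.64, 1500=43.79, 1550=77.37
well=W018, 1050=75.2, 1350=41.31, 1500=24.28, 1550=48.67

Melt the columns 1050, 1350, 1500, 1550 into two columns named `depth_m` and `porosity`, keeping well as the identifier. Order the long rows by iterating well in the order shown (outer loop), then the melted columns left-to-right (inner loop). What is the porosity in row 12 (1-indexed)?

34.28

28 rows total (7 × 4). Row 12: index ⌊(12-1)/4⌋ = 2 into well → W014; (12-1) mod 4 = 3 into the melted columns → 1550.
So row 12 is (W014, 1550, 34.28); porosity = 34.28.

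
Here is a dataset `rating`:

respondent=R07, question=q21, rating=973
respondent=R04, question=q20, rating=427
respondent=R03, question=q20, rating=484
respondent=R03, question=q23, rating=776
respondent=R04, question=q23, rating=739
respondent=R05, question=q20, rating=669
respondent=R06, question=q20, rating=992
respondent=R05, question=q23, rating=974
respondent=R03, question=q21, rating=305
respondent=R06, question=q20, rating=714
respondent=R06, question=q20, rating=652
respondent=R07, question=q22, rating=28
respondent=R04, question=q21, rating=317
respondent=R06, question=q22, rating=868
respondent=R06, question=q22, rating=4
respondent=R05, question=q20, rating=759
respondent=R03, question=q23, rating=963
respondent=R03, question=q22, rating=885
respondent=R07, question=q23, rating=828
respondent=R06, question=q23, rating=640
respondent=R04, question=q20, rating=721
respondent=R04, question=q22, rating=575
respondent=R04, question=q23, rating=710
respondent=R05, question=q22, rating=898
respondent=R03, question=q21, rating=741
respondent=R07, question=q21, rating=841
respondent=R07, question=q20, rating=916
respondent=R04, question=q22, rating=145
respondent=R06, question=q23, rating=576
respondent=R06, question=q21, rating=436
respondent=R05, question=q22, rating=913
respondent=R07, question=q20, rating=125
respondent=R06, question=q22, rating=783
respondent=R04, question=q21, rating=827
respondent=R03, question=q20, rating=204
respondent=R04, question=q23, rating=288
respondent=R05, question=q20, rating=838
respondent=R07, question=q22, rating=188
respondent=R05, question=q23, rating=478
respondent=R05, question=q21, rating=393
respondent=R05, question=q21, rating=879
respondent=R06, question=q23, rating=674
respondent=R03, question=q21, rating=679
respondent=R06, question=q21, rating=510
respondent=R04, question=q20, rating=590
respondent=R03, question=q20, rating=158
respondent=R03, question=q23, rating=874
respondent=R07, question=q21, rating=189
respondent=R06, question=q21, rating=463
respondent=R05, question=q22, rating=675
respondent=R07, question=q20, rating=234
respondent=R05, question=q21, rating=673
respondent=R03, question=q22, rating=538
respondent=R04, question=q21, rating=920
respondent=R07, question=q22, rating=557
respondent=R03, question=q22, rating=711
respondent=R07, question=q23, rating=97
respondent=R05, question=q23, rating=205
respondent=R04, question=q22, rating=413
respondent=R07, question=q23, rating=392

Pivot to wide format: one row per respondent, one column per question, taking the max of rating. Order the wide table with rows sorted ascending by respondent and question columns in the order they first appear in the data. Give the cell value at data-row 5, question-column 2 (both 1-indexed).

With rows sorted ascending by respondent, row 5 is respondent=R07. question columns in first-appearance order: q21, q20, q23, q22; column 2 is q20.
Long rows with respondent=R07, question=q20: max(916, 125, 234) = 916.

916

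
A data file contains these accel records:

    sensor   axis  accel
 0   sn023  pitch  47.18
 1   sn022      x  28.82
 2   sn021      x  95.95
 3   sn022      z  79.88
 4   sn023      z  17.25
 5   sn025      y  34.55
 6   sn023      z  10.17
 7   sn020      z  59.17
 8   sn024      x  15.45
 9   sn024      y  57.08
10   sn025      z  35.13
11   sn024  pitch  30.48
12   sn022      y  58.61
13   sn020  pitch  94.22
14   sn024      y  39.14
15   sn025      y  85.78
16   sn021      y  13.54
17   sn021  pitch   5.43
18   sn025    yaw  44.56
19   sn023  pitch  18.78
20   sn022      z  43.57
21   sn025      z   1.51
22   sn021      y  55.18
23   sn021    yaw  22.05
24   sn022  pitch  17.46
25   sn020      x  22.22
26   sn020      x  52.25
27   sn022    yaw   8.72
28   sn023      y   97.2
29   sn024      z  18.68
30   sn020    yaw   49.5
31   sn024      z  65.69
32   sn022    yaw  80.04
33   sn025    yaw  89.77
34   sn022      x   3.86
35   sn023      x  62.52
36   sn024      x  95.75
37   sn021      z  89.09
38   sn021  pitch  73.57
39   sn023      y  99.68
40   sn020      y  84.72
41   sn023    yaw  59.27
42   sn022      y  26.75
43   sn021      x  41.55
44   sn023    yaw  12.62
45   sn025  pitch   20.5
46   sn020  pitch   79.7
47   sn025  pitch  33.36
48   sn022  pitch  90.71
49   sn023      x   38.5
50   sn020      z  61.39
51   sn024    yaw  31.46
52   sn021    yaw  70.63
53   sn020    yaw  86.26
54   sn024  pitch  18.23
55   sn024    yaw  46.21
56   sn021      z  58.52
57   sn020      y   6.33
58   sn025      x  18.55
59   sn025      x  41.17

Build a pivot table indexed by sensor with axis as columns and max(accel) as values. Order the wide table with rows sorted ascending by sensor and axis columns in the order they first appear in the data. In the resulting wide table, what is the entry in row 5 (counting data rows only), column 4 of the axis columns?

57.08

With rows sorted ascending by sensor, row 5 is sensor=sn024. axis columns in first-appearance order: pitch, x, z, y, yaw; column 4 is y.
Long rows with sensor=sn024, axis=y: max(57.08, 39.14) = 57.08.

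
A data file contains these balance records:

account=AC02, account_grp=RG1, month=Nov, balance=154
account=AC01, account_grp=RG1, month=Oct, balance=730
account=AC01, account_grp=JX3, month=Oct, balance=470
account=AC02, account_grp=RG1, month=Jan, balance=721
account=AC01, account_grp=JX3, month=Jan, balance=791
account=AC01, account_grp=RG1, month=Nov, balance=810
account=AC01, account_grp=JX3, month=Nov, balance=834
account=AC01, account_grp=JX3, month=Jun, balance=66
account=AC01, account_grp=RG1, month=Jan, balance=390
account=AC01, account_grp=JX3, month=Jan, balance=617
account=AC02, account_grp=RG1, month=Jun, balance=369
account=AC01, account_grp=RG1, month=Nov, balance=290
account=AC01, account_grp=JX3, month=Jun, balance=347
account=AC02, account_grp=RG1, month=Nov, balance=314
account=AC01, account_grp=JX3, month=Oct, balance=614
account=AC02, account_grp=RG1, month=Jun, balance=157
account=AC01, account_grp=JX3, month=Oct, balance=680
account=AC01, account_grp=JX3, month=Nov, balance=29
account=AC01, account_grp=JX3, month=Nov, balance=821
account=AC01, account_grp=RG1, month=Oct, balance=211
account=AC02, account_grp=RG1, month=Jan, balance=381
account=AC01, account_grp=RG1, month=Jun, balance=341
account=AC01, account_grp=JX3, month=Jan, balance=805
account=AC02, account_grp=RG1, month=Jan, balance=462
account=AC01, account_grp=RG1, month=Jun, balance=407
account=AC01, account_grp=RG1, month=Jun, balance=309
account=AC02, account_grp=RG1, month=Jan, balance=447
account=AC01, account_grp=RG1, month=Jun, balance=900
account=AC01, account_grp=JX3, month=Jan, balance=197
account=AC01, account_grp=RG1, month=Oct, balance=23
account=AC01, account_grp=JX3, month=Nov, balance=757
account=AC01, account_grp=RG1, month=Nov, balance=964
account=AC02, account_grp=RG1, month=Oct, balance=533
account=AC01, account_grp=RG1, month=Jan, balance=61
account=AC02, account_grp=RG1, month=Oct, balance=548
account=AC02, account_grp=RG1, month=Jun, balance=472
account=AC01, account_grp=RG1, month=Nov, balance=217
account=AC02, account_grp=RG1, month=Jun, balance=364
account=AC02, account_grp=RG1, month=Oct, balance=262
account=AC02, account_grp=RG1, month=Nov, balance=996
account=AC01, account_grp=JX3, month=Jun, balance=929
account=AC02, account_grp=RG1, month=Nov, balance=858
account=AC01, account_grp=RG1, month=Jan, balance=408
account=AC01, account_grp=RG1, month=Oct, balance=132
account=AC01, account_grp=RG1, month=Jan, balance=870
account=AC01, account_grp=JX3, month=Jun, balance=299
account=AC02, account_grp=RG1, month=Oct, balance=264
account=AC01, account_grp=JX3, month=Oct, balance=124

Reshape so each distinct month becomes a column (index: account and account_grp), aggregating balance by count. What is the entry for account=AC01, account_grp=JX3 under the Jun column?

Rows with account=AC01, account_grp=JX3 and month=Jun: balance values are 66, 347, 929, 299.
4 rows match — count = 4.

4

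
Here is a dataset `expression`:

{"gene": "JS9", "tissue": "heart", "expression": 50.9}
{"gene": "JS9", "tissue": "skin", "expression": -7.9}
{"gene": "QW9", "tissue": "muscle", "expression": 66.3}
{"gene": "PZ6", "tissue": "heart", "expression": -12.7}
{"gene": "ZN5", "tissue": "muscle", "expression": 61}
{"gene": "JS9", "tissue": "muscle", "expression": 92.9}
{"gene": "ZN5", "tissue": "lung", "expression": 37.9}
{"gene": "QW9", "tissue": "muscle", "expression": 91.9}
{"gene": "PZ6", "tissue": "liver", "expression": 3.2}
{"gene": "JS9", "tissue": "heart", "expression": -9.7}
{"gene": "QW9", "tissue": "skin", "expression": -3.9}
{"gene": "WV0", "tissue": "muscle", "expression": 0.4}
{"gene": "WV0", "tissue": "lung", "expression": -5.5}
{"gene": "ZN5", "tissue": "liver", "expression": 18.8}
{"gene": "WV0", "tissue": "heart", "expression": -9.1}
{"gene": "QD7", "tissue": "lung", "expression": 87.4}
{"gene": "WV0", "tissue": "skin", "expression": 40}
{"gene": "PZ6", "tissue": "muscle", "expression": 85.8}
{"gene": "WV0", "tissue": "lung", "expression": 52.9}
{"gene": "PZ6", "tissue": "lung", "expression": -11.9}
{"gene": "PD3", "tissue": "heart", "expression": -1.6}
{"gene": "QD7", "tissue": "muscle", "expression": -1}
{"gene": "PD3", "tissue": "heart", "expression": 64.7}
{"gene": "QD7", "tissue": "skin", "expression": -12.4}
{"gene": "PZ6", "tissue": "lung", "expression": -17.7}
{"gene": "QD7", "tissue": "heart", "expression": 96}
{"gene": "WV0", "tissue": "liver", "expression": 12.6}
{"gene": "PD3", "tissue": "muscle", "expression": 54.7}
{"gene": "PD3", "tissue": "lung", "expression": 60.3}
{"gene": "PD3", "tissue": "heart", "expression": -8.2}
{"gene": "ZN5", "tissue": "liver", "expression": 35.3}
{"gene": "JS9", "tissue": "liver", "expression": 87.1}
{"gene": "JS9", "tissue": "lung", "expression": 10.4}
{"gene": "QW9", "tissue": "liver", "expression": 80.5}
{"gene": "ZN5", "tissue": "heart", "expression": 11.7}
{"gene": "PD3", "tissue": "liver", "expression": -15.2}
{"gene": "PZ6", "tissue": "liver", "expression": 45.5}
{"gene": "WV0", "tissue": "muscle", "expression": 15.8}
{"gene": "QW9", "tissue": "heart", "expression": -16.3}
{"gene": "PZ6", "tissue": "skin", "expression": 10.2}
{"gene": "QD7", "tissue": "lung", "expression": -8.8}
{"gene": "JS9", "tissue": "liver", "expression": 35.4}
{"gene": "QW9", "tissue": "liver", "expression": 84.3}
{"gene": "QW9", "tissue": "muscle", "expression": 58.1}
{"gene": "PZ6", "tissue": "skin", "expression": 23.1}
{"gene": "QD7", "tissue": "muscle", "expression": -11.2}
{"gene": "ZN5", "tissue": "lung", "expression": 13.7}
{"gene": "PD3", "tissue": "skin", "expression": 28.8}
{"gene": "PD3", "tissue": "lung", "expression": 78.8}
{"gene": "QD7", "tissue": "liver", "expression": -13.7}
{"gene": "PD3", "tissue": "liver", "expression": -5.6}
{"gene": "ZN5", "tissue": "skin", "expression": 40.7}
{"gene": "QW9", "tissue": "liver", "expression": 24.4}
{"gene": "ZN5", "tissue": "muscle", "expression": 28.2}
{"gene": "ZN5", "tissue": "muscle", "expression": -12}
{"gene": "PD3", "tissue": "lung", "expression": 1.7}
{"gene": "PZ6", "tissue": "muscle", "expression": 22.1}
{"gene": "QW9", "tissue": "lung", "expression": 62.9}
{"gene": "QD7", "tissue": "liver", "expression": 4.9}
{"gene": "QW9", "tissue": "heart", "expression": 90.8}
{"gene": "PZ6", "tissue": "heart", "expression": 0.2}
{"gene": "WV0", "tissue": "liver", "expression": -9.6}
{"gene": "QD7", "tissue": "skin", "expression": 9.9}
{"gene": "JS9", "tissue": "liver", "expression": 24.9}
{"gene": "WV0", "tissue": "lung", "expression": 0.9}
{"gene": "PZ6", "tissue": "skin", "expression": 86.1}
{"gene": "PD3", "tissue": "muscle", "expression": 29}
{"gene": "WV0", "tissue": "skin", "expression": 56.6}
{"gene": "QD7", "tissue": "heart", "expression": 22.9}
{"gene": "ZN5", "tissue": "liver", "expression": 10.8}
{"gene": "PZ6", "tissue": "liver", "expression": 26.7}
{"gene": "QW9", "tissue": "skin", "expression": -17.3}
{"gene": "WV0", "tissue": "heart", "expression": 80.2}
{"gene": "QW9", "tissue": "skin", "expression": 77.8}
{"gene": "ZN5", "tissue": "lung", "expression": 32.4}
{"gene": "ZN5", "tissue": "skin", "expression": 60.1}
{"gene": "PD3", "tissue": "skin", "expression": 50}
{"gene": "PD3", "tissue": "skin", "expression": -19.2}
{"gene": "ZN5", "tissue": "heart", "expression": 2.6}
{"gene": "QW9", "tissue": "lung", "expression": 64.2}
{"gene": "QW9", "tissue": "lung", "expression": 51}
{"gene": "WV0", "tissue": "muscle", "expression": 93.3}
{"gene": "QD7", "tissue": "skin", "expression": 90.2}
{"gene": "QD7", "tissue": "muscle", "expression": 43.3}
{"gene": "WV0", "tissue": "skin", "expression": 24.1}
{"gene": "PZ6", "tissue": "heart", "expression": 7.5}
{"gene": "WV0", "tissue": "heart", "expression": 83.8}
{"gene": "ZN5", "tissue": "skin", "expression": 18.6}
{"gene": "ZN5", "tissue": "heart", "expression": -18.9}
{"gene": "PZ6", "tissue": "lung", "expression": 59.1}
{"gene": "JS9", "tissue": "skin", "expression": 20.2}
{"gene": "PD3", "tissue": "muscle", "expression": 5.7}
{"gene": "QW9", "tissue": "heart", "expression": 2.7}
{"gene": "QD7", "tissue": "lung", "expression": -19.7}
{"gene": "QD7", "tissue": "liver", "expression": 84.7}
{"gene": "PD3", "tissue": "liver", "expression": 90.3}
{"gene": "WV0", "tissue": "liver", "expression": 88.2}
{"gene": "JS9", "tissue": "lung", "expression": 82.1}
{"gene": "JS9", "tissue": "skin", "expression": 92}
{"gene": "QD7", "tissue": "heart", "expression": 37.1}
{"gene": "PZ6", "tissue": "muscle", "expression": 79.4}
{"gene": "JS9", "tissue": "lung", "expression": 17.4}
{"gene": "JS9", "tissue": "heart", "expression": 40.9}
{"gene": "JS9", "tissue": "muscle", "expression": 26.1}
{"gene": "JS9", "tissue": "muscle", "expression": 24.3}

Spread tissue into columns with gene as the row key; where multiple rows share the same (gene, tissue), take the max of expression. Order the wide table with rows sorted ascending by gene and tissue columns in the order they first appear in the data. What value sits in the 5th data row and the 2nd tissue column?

77.8

With rows sorted ascending by gene, row 5 is gene=QW9. tissue columns in first-appearance order: heart, skin, muscle, lung, liver; column 2 is skin.
Long rows with gene=QW9, tissue=skin: max(-3.9, -17.3, 77.8) = 77.8.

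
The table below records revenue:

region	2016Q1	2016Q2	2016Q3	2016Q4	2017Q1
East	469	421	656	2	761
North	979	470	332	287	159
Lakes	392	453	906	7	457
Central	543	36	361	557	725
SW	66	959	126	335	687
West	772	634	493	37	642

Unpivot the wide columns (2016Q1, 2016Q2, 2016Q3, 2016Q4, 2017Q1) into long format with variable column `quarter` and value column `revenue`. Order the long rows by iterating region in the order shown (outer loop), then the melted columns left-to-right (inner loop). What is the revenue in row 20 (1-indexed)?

725

30 rows total (6 × 5). Row 20: index ⌊(20-1)/5⌋ = 3 into region → Central; (20-1) mod 5 = 4 into the melted columns → 2017Q1.
So row 20 is (Central, 2017Q1, 725); revenue = 725.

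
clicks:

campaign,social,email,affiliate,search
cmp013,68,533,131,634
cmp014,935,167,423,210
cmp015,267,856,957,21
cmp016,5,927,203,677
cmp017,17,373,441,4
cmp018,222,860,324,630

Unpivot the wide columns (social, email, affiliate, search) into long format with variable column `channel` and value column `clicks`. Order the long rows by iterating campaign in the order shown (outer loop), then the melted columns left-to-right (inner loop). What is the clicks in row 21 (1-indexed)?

222

24 rows total (6 × 4). Row 21: index ⌊(21-1)/4⌋ = 5 into campaign → cmp018; (21-1) mod 4 = 0 into the melted columns → social.
So row 21 is (cmp018, social, 222); clicks = 222.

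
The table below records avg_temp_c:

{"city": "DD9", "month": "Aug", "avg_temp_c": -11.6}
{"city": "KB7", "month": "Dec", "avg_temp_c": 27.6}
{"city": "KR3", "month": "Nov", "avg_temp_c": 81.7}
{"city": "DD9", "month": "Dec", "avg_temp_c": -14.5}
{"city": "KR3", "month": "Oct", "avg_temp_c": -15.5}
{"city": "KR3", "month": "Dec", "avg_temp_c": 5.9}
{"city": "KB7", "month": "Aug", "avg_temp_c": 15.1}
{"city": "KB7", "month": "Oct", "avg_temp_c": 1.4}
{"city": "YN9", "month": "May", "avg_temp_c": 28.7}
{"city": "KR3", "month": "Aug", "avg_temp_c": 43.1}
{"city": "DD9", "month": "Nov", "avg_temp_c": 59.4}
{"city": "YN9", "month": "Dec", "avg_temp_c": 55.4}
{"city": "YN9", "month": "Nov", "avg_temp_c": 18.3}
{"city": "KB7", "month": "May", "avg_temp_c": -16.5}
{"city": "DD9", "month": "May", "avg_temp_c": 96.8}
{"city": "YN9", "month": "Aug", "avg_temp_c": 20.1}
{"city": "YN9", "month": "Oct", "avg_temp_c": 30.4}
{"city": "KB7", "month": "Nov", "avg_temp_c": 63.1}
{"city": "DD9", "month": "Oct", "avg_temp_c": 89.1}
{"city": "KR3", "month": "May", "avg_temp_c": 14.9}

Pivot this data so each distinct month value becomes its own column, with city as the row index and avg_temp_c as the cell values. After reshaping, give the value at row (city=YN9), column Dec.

55.4

Wide layout: rows indexed by city, columns are the 5 distinct month values (Aug, Dec, Nov, Oct, May).
Cell (city=YN9, month=Dec) draws from the long row where city=YN9 and month=Dec, which has avg_temp_c=55.4.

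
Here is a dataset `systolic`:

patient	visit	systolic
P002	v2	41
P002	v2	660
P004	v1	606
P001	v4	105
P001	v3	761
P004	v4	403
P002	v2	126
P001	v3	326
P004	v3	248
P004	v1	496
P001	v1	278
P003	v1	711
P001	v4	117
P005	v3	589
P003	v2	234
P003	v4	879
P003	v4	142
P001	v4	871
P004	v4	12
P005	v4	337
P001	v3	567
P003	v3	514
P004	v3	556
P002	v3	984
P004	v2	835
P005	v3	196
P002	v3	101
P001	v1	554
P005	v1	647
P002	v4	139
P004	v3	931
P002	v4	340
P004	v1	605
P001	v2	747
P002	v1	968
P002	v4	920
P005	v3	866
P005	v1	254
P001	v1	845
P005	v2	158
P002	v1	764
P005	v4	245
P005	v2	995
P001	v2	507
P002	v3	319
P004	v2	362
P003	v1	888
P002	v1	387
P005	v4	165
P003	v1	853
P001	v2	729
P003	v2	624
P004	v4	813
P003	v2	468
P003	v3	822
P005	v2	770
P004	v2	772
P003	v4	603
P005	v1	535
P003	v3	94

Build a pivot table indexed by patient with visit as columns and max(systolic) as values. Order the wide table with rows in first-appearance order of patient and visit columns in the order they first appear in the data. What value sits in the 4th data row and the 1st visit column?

624

With rows in first-appearance order of patient, row 4 is patient=P003. visit columns in first-appearance order: v2, v1, v4, v3; column 1 is v2.
Long rows with patient=P003, visit=v2: max(234, 624, 468) = 624.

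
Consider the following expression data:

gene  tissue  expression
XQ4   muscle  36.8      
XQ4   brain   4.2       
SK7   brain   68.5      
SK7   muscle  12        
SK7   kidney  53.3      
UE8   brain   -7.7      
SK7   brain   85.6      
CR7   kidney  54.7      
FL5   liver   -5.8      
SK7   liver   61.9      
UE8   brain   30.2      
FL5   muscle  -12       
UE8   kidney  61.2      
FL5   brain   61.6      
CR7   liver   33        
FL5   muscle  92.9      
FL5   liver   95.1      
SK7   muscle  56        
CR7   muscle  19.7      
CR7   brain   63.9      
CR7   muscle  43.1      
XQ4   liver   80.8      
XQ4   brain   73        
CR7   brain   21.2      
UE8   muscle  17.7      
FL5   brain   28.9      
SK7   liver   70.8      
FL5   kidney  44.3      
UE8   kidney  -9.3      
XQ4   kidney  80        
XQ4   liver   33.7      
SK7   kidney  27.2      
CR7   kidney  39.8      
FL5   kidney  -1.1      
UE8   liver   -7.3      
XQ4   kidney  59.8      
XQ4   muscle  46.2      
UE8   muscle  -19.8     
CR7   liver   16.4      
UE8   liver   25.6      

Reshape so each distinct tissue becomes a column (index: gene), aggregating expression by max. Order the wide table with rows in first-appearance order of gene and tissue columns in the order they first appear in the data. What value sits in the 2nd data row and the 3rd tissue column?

53.3

With rows in first-appearance order of gene, row 2 is gene=SK7. tissue columns in first-appearance order: muscle, brain, kidney, liver; column 3 is kidney.
Long rows with gene=SK7, tissue=kidney: max(53.3, 27.2) = 53.3.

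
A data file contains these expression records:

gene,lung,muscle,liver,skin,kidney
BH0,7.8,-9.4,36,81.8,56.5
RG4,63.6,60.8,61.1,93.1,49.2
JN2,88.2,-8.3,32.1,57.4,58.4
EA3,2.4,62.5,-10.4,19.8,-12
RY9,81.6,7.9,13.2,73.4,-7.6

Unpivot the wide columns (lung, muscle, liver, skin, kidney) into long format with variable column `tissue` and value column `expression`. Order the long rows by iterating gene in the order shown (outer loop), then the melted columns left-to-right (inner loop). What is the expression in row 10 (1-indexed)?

25 rows total (5 × 5). Row 10: index ⌊(10-1)/5⌋ = 1 into gene → RG4; (10-1) mod 5 = 4 into the melted columns → kidney.
So row 10 is (RG4, kidney, 49.2); expression = 49.2.

49.2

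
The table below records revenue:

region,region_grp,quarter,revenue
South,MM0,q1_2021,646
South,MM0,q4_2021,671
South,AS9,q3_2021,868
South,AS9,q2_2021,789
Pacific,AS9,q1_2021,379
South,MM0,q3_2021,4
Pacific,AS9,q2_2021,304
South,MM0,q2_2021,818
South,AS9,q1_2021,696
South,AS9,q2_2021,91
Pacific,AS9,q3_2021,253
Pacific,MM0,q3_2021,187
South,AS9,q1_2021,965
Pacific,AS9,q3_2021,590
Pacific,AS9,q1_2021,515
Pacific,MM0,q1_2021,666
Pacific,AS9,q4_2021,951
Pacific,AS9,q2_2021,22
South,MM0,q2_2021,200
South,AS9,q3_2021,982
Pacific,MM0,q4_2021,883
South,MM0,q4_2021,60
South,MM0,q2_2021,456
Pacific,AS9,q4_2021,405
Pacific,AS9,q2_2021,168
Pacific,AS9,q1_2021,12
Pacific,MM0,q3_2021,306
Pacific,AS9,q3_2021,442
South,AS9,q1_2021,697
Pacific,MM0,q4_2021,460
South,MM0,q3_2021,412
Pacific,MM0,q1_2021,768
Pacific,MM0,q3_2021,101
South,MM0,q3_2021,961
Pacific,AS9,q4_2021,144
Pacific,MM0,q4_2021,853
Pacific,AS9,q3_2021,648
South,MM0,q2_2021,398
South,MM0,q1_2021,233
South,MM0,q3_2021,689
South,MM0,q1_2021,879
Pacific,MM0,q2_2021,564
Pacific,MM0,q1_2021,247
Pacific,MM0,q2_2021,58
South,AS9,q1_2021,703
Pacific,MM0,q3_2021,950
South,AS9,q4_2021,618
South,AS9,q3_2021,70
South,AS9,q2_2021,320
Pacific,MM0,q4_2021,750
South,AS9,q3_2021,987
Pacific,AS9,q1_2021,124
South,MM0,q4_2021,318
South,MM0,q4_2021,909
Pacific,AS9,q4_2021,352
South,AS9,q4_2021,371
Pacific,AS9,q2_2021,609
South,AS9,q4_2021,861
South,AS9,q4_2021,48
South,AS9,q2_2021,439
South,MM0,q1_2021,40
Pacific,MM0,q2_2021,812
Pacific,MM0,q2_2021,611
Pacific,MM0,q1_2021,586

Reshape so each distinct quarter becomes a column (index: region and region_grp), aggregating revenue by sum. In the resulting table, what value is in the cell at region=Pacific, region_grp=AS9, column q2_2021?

1103

Rows with region=Pacific, region_grp=AS9 and quarter=q2_2021: revenue values are 304, 22, 168, 609.
304 + 22 + 168 + 609 = 1103.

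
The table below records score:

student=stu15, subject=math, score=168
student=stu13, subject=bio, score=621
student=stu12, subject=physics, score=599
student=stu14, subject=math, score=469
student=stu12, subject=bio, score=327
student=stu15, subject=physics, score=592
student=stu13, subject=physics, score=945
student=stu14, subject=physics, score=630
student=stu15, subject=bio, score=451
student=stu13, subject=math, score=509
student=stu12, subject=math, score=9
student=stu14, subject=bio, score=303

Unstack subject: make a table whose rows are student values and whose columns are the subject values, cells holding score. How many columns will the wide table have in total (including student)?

4

1 column for student plus 3 distinct subject values → 4 columns.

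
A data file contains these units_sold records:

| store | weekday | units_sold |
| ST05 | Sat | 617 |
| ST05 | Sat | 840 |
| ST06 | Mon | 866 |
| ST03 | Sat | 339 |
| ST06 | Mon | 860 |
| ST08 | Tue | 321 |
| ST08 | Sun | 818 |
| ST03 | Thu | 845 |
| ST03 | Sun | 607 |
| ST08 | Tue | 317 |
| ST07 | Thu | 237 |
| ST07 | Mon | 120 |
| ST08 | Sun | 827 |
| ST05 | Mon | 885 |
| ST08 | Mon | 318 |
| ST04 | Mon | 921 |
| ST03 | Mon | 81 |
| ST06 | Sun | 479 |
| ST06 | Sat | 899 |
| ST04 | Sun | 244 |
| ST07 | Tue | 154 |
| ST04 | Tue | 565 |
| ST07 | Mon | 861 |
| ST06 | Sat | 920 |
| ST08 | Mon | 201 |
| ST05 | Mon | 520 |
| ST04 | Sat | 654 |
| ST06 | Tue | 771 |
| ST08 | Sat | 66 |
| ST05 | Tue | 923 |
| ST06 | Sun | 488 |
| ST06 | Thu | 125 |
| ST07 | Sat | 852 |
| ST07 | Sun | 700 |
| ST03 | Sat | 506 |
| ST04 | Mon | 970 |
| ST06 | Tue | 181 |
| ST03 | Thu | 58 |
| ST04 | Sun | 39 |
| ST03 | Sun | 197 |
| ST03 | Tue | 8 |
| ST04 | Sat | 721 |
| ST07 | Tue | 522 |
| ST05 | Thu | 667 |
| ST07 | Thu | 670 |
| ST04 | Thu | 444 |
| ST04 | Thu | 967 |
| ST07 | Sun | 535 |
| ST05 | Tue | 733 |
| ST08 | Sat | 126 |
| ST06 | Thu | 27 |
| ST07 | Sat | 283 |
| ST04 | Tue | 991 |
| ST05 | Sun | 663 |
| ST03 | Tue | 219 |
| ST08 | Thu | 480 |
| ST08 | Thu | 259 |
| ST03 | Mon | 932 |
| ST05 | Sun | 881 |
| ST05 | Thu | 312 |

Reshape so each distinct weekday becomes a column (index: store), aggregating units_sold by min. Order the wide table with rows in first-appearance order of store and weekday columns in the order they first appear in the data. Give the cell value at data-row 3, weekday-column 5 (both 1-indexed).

58

With rows in first-appearance order of store, row 3 is store=ST03. weekday columns in first-appearance order: Sat, Mon, Tue, Sun, Thu; column 5 is Thu.
Long rows with store=ST03, weekday=Thu: min(845, 58) = 58.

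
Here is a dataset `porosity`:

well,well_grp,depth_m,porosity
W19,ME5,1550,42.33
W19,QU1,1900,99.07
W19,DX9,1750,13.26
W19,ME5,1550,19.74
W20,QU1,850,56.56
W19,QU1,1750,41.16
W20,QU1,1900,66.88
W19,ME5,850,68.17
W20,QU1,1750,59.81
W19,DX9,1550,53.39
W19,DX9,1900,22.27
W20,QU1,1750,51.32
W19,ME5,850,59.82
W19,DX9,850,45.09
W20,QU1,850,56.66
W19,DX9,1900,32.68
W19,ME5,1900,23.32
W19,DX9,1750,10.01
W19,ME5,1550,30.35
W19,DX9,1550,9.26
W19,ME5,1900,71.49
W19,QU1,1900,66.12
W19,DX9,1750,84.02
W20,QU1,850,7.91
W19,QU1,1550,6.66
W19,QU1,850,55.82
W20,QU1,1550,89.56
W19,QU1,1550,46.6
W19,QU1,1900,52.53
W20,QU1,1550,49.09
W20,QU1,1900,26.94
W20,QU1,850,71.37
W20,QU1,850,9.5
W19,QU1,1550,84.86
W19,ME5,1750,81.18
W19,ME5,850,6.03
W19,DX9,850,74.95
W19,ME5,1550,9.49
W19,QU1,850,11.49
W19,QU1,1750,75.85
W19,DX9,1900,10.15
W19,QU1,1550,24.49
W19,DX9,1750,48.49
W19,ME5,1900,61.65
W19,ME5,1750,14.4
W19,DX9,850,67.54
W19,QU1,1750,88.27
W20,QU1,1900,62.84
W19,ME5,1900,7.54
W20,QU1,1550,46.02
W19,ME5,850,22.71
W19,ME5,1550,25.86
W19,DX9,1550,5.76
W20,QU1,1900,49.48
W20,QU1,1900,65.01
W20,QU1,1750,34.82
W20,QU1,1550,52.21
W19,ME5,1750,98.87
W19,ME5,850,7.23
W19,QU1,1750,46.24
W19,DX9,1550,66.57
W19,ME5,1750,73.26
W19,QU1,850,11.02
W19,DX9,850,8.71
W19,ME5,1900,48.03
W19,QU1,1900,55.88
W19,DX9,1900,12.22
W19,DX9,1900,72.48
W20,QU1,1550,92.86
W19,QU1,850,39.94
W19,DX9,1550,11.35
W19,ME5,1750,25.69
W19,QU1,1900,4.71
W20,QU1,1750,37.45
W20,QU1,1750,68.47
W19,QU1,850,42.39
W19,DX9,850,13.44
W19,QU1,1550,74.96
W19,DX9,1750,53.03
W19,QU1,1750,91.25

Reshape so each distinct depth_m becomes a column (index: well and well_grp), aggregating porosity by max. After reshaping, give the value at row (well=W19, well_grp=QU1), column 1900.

Rows with well=W19, well_grp=QU1 and depth_m=1900: porosity values are 99.07, 66.12, 52.53, 55.88, 4.71.
max(99.07, 66.12, 52.53, 55.88, 4.71) = 99.07.

99.07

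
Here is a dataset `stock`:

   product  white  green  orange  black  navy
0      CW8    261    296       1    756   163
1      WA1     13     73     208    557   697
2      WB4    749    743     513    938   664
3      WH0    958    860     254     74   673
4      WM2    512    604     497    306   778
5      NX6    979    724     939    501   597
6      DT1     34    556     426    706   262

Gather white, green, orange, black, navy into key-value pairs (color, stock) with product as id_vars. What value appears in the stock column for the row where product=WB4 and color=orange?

Unpivoting turns each (product, wide-column) pair into one long row.
The wide cell at row WB4, column orange holds 513, so the long row (WB4, orange) has stock=513.

513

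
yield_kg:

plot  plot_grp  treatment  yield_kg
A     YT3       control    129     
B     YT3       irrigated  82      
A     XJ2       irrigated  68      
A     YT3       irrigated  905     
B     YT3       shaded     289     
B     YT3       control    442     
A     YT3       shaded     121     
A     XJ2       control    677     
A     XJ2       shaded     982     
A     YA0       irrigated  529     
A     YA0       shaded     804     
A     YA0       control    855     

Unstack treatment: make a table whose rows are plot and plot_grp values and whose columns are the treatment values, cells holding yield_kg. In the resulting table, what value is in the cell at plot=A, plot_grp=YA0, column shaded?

804

Wide layout: rows indexed by plot and plot_grp, columns are the 3 distinct treatment values (control, irrigated, shaded).
Cell (plot=A, plot_grp=YA0, treatment=shaded) draws from the long row where plot=A, plot_grp=YA0 and treatment=shaded, which has yield_kg=804.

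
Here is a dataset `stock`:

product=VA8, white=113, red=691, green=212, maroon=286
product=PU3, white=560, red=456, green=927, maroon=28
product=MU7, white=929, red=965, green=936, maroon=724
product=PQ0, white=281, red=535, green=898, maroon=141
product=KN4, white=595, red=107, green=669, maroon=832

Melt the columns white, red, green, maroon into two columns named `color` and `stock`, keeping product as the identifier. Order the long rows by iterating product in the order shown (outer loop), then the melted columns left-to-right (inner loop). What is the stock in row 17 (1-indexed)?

20 rows total (5 × 4). Row 17: index ⌊(17-1)/4⌋ = 4 into product → KN4; (17-1) mod 4 = 0 into the melted columns → white.
So row 17 is (KN4, white, 595); stock = 595.

595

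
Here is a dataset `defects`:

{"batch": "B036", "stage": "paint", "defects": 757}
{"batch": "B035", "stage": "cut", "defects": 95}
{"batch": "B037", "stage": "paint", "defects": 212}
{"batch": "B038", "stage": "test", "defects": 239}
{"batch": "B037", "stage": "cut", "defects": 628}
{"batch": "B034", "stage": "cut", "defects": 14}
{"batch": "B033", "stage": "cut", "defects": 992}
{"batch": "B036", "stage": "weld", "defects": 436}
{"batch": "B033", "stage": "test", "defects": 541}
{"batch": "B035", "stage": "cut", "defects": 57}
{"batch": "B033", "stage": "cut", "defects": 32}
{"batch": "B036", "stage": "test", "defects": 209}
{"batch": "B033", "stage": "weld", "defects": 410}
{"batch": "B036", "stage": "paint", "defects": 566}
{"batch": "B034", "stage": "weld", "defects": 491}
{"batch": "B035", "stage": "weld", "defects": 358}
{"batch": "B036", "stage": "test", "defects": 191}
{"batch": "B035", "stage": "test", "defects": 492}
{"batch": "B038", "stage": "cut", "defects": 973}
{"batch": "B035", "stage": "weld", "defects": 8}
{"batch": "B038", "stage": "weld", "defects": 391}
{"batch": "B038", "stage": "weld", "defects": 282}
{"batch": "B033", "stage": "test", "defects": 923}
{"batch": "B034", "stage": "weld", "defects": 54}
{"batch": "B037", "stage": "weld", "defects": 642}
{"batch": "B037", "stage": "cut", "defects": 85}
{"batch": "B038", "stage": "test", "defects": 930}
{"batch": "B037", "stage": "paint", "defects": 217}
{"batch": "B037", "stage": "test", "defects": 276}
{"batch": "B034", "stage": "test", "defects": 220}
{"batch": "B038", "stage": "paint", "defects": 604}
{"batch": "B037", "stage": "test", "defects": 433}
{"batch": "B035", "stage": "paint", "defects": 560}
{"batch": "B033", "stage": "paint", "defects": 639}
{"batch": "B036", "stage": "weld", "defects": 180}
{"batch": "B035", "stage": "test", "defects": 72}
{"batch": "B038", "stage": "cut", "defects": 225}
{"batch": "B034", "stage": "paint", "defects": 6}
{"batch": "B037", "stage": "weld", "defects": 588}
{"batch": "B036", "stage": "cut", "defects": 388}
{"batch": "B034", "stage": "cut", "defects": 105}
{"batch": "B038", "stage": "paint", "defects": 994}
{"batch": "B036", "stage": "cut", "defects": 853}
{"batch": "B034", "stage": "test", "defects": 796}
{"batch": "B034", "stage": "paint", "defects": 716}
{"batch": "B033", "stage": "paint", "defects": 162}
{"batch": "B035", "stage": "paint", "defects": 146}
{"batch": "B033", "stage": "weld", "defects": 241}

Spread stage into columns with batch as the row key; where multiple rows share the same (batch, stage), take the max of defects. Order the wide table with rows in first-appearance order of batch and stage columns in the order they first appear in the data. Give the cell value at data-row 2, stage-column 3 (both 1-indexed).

492

With rows in first-appearance order of batch, row 2 is batch=B035. stage columns in first-appearance order: paint, cut, test, weld; column 3 is test.
Long rows with batch=B035, stage=test: max(492, 72) = 492.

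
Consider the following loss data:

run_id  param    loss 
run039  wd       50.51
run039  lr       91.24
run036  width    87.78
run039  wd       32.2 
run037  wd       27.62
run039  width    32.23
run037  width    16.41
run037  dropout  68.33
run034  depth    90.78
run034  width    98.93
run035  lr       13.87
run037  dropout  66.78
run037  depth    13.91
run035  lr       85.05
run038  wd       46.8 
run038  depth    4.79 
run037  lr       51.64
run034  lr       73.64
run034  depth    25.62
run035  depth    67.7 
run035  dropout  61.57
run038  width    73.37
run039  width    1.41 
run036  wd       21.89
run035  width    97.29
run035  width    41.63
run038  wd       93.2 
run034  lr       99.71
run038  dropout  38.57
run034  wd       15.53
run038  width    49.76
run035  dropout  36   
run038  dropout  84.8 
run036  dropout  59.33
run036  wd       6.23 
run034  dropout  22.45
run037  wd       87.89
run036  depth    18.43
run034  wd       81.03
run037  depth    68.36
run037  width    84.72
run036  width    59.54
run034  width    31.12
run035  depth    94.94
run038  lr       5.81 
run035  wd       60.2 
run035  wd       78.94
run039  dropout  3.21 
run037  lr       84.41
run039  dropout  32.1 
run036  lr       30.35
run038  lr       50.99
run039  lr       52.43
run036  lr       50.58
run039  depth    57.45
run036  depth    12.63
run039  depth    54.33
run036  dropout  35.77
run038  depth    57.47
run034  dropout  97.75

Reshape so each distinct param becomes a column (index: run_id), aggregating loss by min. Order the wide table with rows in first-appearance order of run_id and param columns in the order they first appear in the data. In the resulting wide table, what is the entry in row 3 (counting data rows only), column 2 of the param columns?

51.64

With rows in first-appearance order of run_id, row 3 is run_id=run037. param columns in first-appearance order: wd, lr, width, dropout, depth; column 2 is lr.
Long rows with run_id=run037, param=lr: min(51.64, 84.41) = 51.64.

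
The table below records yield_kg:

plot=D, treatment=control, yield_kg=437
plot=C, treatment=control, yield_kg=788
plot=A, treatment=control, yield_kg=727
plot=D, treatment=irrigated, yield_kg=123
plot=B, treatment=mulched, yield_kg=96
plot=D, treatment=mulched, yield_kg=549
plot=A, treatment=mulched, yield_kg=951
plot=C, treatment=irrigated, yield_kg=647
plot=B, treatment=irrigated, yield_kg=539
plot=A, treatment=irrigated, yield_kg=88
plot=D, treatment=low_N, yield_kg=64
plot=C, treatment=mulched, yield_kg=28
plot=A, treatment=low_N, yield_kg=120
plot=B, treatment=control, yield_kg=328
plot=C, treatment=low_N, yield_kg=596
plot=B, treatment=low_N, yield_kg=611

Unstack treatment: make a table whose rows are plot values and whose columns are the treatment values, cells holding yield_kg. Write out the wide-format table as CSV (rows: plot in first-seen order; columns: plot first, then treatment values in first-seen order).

plot,control,irrigated,mulched,low_N
D,437,123,549,64
C,788,647,28,596
A,727,88,951,120
B,328,539,96,611

Columns: plot plus the 4 distinct treatment values (control, irrigated, mulched, low_N).
For example, row D column control takes yield_kg=437 from the long row (D, control).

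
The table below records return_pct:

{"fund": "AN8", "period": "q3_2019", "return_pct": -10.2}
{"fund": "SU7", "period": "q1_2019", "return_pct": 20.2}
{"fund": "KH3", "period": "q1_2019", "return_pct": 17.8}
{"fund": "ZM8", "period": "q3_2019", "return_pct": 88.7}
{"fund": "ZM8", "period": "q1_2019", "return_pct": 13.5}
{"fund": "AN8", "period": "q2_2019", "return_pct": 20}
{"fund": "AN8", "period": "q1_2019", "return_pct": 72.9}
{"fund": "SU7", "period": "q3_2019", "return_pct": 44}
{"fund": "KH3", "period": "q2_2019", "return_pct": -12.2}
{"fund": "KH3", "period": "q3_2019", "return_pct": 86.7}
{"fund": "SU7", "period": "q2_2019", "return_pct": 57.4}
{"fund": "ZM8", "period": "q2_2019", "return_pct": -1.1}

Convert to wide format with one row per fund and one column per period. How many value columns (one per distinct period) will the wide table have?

3 distinct period values: q1_2019, q2_2019, q3_2019.

3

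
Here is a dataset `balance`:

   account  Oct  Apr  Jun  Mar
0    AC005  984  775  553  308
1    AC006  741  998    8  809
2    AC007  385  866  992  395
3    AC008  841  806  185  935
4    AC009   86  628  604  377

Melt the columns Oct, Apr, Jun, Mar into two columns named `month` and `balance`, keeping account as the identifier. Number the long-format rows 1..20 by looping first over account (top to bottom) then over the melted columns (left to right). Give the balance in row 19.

20 rows total (5 × 4). Row 19: index ⌊(19-1)/4⌋ = 4 into account → AC009; (19-1) mod 4 = 2 into the melted columns → Jun.
So row 19 is (AC009, Jun, 604); balance = 604.

604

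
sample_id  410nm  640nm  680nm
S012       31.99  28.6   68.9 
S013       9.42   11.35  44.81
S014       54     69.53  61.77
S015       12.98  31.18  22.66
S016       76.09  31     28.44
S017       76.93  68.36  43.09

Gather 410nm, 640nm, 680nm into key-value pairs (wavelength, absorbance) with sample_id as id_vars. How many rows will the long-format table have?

18

6 sample_id values × 3 melted columns = 18 rows.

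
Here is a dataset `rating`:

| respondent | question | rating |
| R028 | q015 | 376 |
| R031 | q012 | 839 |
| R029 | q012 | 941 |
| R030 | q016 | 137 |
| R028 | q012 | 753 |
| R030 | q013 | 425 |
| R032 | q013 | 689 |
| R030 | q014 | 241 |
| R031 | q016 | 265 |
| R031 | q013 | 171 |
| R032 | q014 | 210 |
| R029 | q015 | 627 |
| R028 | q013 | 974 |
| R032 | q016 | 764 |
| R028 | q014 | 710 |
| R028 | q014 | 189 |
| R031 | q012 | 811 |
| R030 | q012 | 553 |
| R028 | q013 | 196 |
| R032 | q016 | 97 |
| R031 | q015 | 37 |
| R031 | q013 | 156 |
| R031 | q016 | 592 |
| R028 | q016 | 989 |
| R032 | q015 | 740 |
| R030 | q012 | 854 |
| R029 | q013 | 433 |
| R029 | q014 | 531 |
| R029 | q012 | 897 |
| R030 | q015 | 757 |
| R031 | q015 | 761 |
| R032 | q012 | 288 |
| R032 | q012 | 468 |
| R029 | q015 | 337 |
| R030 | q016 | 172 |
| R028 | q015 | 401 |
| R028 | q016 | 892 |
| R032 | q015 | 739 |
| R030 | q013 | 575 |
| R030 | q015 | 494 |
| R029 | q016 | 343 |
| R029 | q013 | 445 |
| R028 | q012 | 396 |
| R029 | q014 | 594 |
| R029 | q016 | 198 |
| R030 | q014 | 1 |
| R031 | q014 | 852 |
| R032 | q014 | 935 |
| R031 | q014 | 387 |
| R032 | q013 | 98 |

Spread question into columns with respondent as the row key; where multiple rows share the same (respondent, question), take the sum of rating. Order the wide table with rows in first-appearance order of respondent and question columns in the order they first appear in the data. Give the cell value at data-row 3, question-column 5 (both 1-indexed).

1125

With rows in first-appearance order of respondent, row 3 is respondent=R029. question columns in first-appearance order: q015, q012, q016, q013, q014; column 5 is q014.
Long rows with respondent=R029, question=q014: 531 + 594 = 1125.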